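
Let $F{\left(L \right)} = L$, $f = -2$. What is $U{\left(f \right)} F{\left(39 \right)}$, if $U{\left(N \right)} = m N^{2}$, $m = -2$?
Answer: $-312$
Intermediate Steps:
$U{\left(N \right)} = - 2 N^{2}$
$U{\left(f \right)} F{\left(39 \right)} = - 2 \left(-2\right)^{2} \cdot 39 = \left(-2\right) 4 \cdot 39 = \left(-8\right) 39 = -312$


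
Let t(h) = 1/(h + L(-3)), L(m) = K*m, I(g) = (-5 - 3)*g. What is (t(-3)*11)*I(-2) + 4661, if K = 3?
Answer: 13939/3 ≈ 4646.3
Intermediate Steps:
I(g) = -8*g
L(m) = 3*m
t(h) = 1/(-9 + h) (t(h) = 1/(h + 3*(-3)) = 1/(h - 9) = 1/(-9 + h))
(t(-3)*11)*I(-2) + 4661 = (11/(-9 - 3))*(-8*(-2)) + 4661 = (11/(-12))*16 + 4661 = -1/12*11*16 + 4661 = -11/12*16 + 4661 = -44/3 + 4661 = 13939/3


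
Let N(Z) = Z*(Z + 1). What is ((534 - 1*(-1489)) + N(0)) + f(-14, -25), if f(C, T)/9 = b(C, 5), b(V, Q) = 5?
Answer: 2068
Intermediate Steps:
f(C, T) = 45 (f(C, T) = 9*5 = 45)
N(Z) = Z*(1 + Z)
((534 - 1*(-1489)) + N(0)) + f(-14, -25) = ((534 - 1*(-1489)) + 0*(1 + 0)) + 45 = ((534 + 1489) + 0*1) + 45 = (2023 + 0) + 45 = 2023 + 45 = 2068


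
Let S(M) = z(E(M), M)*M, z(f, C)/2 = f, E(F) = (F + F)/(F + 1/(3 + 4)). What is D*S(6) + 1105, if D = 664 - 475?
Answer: 238027/43 ≈ 5535.5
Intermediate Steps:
E(F) = 2*F/(⅐ + F) (E(F) = (2*F)/(F + 1/7) = (2*F)/(F + ⅐) = (2*F)/(⅐ + F) = 2*F/(⅐ + F))
z(f, C) = 2*f
S(M) = 28*M²/(1 + 7*M) (S(M) = (2*(14*M/(1 + 7*M)))*M = (28*M/(1 + 7*M))*M = 28*M²/(1 + 7*M))
D = 189
D*S(6) + 1105 = 189*(28*6²/(1 + 7*6)) + 1105 = 189*(28*36/(1 + 42)) + 1105 = 189*(28*36/43) + 1105 = 189*(28*36*(1/43)) + 1105 = 189*(1008/43) + 1105 = 190512/43 + 1105 = 238027/43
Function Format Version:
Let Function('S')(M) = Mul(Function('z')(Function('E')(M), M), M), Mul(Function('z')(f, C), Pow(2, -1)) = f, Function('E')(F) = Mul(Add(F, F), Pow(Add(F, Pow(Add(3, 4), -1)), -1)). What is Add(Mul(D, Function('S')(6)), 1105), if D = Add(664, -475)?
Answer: Rational(238027, 43) ≈ 5535.5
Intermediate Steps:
Function('E')(F) = Mul(2, F, Pow(Add(Rational(1, 7), F), -1)) (Function('E')(F) = Mul(Mul(2, F), Pow(Add(F, Pow(7, -1)), -1)) = Mul(Mul(2, F), Pow(Add(F, Rational(1, 7)), -1)) = Mul(Mul(2, F), Pow(Add(Rational(1, 7), F), -1)) = Mul(2, F, Pow(Add(Rational(1, 7), F), -1)))
Function('z')(f, C) = Mul(2, f)
Function('S')(M) = Mul(28, Pow(M, 2), Pow(Add(1, Mul(7, M)), -1)) (Function('S')(M) = Mul(Mul(2, Mul(14, M, Pow(Add(1, Mul(7, M)), -1))), M) = Mul(Mul(28, M, Pow(Add(1, Mul(7, M)), -1)), M) = Mul(28, Pow(M, 2), Pow(Add(1, Mul(7, M)), -1)))
D = 189
Add(Mul(D, Function('S')(6)), 1105) = Add(Mul(189, Mul(28, Pow(6, 2), Pow(Add(1, Mul(7, 6)), -1))), 1105) = Add(Mul(189, Mul(28, 36, Pow(Add(1, 42), -1))), 1105) = Add(Mul(189, Mul(28, 36, Pow(43, -1))), 1105) = Add(Mul(189, Mul(28, 36, Rational(1, 43))), 1105) = Add(Mul(189, Rational(1008, 43)), 1105) = Add(Rational(190512, 43), 1105) = Rational(238027, 43)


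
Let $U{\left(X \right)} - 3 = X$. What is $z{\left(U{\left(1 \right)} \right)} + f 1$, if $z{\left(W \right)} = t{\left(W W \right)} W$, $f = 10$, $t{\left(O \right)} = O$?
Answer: $74$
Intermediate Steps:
$U{\left(X \right)} = 3 + X$
$z{\left(W \right)} = W^{3}$ ($z{\left(W \right)} = W W W = W^{2} W = W^{3}$)
$z{\left(U{\left(1 \right)} \right)} + f 1 = \left(3 + 1\right)^{3} + 10 \cdot 1 = 4^{3} + 10 = 64 + 10 = 74$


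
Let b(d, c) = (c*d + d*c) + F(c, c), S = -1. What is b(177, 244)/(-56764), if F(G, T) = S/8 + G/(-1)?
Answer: -689055/454112 ≈ -1.5174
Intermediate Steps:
F(G, T) = -⅛ - G (F(G, T) = -1/8 + G/(-1) = -1*⅛ + G*(-1) = -⅛ - G)
b(d, c) = -⅛ - c + 2*c*d (b(d, c) = (c*d + d*c) + (-⅛ - c) = (c*d + c*d) + (-⅛ - c) = 2*c*d + (-⅛ - c) = -⅛ - c + 2*c*d)
b(177, 244)/(-56764) = (-⅛ - 1*244 + 2*244*177)/(-56764) = (-⅛ - 244 + 86376)*(-1/56764) = (689055/8)*(-1/56764) = -689055/454112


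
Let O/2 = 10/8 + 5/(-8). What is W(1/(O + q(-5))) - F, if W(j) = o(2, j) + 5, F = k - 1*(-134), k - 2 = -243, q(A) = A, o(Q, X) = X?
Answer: 1676/15 ≈ 111.73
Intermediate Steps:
O = 5/4 (O = 2*(10/8 + 5/(-8)) = 2*(10*(1/8) + 5*(-1/8)) = 2*(5/4 - 5/8) = 2*(5/8) = 5/4 ≈ 1.2500)
k = -241 (k = 2 - 243 = -241)
F = -107 (F = -241 - 1*(-134) = -241 + 134 = -107)
W(j) = 5 + j (W(j) = j + 5 = 5 + j)
W(1/(O + q(-5))) - F = (5 + 1/(5/4 - 5)) - 1*(-107) = (5 + 1/(-15/4)) + 107 = (5 - 4/15) + 107 = 71/15 + 107 = 1676/15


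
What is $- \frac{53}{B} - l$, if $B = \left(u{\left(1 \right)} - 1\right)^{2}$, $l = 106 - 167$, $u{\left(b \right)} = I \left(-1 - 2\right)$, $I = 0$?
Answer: $8$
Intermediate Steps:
$u{\left(b \right)} = 0$ ($u{\left(b \right)} = 0 \left(-1 - 2\right) = 0 \left(-3\right) = 0$)
$l = -61$
$B = 1$ ($B = \left(0 - 1\right)^{2} = \left(-1\right)^{2} = 1$)
$- \frac{53}{B} - l = - \frac{53}{1} - -61 = \left(-53\right) 1 + 61 = -53 + 61 = 8$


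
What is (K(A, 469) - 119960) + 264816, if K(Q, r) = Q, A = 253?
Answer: 145109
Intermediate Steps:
(K(A, 469) - 119960) + 264816 = (253 - 119960) + 264816 = -119707 + 264816 = 145109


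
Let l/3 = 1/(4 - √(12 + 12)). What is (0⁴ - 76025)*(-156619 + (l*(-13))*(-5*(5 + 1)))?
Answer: 11951434100 + 44474625*√6/2 ≈ 1.2006e+10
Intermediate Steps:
l = 3/(4 - 2*√6) (l = 3/(4 - √(12 + 12)) = 3/(4 - √24) = 3/(4 - 2*√6) ≈ -3.3371)
(0⁴ - 76025)*(-156619 + (l*(-13))*(-5*(5 + 1))) = (0⁴ - 76025)*(-156619 + ((-3/2 - 3*√6/4)*(-13))*(-5*(5 + 1))) = (0 - 76025)*(-156619 + (39/2 + 39*√6/4)*(-5*6)) = -76025*(-156619 + (39/2 + 39*√6/4)*(-30)) = -76025*(-156619 + (-585 - 585*√6/2)) = -76025*(-157204 - 585*√6/2) = 11951434100 + 44474625*√6/2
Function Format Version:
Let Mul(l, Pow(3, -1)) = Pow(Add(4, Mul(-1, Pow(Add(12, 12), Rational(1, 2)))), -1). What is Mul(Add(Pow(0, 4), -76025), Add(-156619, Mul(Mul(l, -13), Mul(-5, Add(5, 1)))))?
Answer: Add(11951434100, Mul(Rational(44474625, 2), Pow(6, Rational(1, 2)))) ≈ 1.2006e+10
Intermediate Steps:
l = Mul(3, Pow(Add(4, Mul(-2, Pow(6, Rational(1, 2)))), -1)) (l = Mul(3, Pow(Add(4, Mul(-1, Pow(Add(12, 12), Rational(1, 2)))), -1)) = Mul(3, Pow(Add(4, Mul(-1, Pow(24, Rational(1, 2)))), -1)) = Mul(3, Pow(Add(4, Mul(-1, Mul(2, Pow(6, Rational(1, 2))))), -1)) = Mul(3, Pow(Add(4, Mul(-2, Pow(6, Rational(1, 2)))), -1)) ≈ -3.3371)
Mul(Add(Pow(0, 4), -76025), Add(-156619, Mul(Mul(l, -13), Mul(-5, Add(5, 1))))) = Mul(Add(Pow(0, 4), -76025), Add(-156619, Mul(Mul(Add(Rational(-3, 2), Mul(Rational(-3, 4), Pow(6, Rational(1, 2)))), -13), Mul(-5, Add(5, 1))))) = Mul(Add(0, -76025), Add(-156619, Mul(Add(Rational(39, 2), Mul(Rational(39, 4), Pow(6, Rational(1, 2)))), Mul(-5, 6)))) = Mul(-76025, Add(-156619, Mul(Add(Rational(39, 2), Mul(Rational(39, 4), Pow(6, Rational(1, 2)))), -30))) = Mul(-76025, Add(-156619, Add(-585, Mul(Rational(-585, 2), Pow(6, Rational(1, 2)))))) = Mul(-76025, Add(-157204, Mul(Rational(-585, 2), Pow(6, Rational(1, 2))))) = Add(11951434100, Mul(Rational(44474625, 2), Pow(6, Rational(1, 2))))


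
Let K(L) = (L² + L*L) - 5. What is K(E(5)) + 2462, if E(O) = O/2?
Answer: 4939/2 ≈ 2469.5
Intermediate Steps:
E(O) = O/2 (E(O) = O*(½) = O/2)
K(L) = -5 + 2*L² (K(L) = (L² + L²) - 5 = 2*L² - 5 = -5 + 2*L²)
K(E(5)) + 2462 = (-5 + 2*((½)*5)²) + 2462 = (-5 + 2*(5/2)²) + 2462 = (-5 + 2*(25/4)) + 2462 = (-5 + 25/2) + 2462 = 15/2 + 2462 = 4939/2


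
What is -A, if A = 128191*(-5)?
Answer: 640955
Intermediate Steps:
A = -640955
-A = -1*(-640955) = 640955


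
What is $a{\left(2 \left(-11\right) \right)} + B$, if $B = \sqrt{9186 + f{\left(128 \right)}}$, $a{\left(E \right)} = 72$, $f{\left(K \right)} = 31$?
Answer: $72 + \sqrt{9217} \approx 168.01$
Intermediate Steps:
$B = \sqrt{9217}$ ($B = \sqrt{9186 + 31} = \sqrt{9217} \approx 96.005$)
$a{\left(2 \left(-11\right) \right)} + B = 72 + \sqrt{9217}$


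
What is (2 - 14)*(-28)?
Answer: 336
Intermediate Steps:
(2 - 14)*(-28) = -12*(-28) = 336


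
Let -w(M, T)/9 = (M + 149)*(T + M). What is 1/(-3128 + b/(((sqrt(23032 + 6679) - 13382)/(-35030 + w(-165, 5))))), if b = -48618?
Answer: -217845213884/46641096559348087 + 705811815*sqrt(29711)/2052208248611315828 ≈ -4.6114e-6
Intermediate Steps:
w(M, T) = -9*(149 + M)*(M + T) (w(M, T) = -9*(M + 149)*(T + M) = -9*(149 + M)*(M + T))
1/(-3128 + b/(((sqrt(23032 + 6679) - 13382)/(-35030 + w(-165, 5))))) = 1/(-3128 - 48618*(-35030 + (-1341*(-165) - 1341*5 - 9*(-165)**2 - 9*(-165)*5))/(sqrt(23032 + 6679) - 13382)) = 1/(-3128 - 48618*(-35030 + (221265 - 6705 - 9*27225 + 7425))/(sqrt(29711) - 13382)) = 1/(-3128 - 48618*(-35030 + (221265 - 6705 - 245025 + 7425))/(-13382 + sqrt(29711))) = 1/(-3128 - 48618*(-35030 - 23040)/(-13382 + sqrt(29711))) = 1/(-3128 - 48618*(-58070/(-13382 + sqrt(29711)))) = 1/(-3128 - 48618/(6691/29035 - sqrt(29711)/58070))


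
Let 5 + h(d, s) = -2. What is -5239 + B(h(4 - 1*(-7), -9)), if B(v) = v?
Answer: -5246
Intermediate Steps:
h(d, s) = -7 (h(d, s) = -5 - 2 = -7)
-5239 + B(h(4 - 1*(-7), -9)) = -5239 - 7 = -5246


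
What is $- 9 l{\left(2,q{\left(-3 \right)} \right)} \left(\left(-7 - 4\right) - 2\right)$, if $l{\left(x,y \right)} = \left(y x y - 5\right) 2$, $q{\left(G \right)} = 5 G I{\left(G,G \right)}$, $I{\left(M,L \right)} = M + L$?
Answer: $3789630$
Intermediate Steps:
$I{\left(M,L \right)} = L + M$
$q{\left(G \right)} = 10 G^{2}$ ($q{\left(G \right)} = 5 G \left(G + G\right) = 5 G 2 G = 10 G^{2}$)
$l{\left(x,y \right)} = -10 + 2 x y^{2}$ ($l{\left(x,y \right)} = \left(x y y - 5\right) 2 = \left(x y^{2} - 5\right) 2 = \left(-5 + x y^{2}\right) 2 = -10 + 2 x y^{2}$)
$- 9 l{\left(2,q{\left(-3 \right)} \right)} \left(\left(-7 - 4\right) - 2\right) = - 9 \left(-10 + 2 \cdot 2 \left(10 \left(-3\right)^{2}\right)^{2}\right) \left(\left(-7 - 4\right) - 2\right) = - 9 \left(-10 + 2 \cdot 2 \left(10 \cdot 9\right)^{2}\right) \left(-11 - 2\right) = - 9 \left(-10 + 2 \cdot 2 \cdot 90^{2}\right) \left(-13\right) = - 9 \left(-10 + 2 \cdot 2 \cdot 8100\right) \left(-13\right) = - 9 \left(-10 + 32400\right) \left(-13\right) = \left(-9\right) 32390 \left(-13\right) = \left(-291510\right) \left(-13\right) = 3789630$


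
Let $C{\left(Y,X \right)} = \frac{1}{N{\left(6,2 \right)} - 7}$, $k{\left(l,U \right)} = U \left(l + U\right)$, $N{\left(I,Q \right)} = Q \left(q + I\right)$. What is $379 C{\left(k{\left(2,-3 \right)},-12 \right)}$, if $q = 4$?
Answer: $\frac{379}{13} \approx 29.154$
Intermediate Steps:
$N{\left(I,Q \right)} = Q \left(4 + I\right)$
$k{\left(l,U \right)} = U \left(U + l\right)$
$C{\left(Y,X \right)} = \frac{1}{13}$ ($C{\left(Y,X \right)} = \frac{1}{2 \left(4 + 6\right) - 7} = \frac{1}{2 \cdot 10 - 7} = \frac{1}{20 - 7} = \frac{1}{13}$)
$379 C{\left(k{\left(2,-3 \right)},-12 \right)} = 379 \cdot \frac{1}{13} = \frac{379}{13}$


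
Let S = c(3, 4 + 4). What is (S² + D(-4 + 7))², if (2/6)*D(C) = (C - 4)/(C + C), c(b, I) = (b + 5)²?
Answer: 67092481/4 ≈ 1.6773e+7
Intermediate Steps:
c(b, I) = (5 + b)²
D(C) = 3*(-4 + C)/(2*C) (D(C) = 3*((C - 4)/(C + C)) = 3*((-4 + C)/((2*C))) = 3*((-4 + C)*(1/(2*C))) = 3*((-4 + C)/(2*C)) = 3*(-4 + C)/(2*C))
S = 64 (S = (5 + 3)² = 8² = 64)
(S² + D(-4 + 7))² = (64² + (3/2 - 6/(-4 + 7)))² = (4096 + (3/2 - 6/3))² = (4096 + (3/2 - 6*⅓))² = (4096 + (3/2 - 2))² = (4096 - ½)² = (8191/2)² = 67092481/4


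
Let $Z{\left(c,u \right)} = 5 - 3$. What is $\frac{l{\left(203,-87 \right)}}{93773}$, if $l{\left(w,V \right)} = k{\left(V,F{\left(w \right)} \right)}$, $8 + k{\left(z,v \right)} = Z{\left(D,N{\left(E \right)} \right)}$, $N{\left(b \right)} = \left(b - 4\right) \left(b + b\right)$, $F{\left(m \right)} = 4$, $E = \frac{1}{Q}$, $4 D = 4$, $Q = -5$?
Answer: $- \frac{6}{93773} \approx -6.3984 \cdot 10^{-5}$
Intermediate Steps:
$D = 1$ ($D = \frac{1}{4} \cdot 4 = 1$)
$E = - \frac{1}{5}$ ($E = \frac{1}{-5} = - \frac{1}{5} \approx -0.2$)
$N{\left(b \right)} = 2 b \left(-4 + b\right)$ ($N{\left(b \right)} = \left(-4 + b\right) 2 b = 2 b \left(-4 + b\right)$)
$Z{\left(c,u \right)} = 2$
$k{\left(z,v \right)} = -6$ ($k{\left(z,v \right)} = -8 + 2 = -6$)
$l{\left(w,V \right)} = -6$
$\frac{l{\left(203,-87 \right)}}{93773} = - \frac{6}{93773}$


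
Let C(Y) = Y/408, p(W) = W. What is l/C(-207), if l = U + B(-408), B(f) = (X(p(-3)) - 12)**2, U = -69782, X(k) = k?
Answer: 9459752/69 ≈ 1.3710e+5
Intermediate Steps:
C(Y) = Y/408 (C(Y) = Y*(1/408) = Y/408)
B(f) = 225 (B(f) = (-3 - 12)**2 = (-15)**2 = 225)
l = -69557 (l = -69782 + 225 = -69557)
l/C(-207) = -69557/((1/408)*(-207)) = -69557/(-69/136) = -69557*(-136/69) = 9459752/69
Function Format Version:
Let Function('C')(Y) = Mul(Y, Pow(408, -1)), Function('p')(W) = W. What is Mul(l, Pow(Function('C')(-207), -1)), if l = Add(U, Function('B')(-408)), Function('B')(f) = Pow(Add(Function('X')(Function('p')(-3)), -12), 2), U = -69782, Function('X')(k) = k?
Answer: Rational(9459752, 69) ≈ 1.3710e+5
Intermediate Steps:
Function('C')(Y) = Mul(Rational(1, 408), Y) (Function('C')(Y) = Mul(Y, Rational(1, 408)) = Mul(Rational(1, 408), Y))
Function('B')(f) = 225 (Function('B')(f) = Pow(Add(-3, -12), 2) = Pow(-15, 2) = 225)
l = -69557 (l = Add(-69782, 225) = -69557)
Mul(l, Pow(Function('C')(-207), -1)) = Mul(-69557, Pow(Mul(Rational(1, 408), -207), -1)) = Mul(-69557, Pow(Rational(-69, 136), -1)) = Mul(-69557, Rational(-136, 69)) = Rational(9459752, 69)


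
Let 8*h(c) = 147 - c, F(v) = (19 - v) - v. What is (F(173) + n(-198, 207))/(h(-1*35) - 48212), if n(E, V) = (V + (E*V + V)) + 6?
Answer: 163572/192757 ≈ 0.84859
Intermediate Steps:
F(v) = 19 - 2*v
h(c) = 147/8 - c/8 (h(c) = (147 - c)/8 = 147/8 - c/8)
n(E, V) = 6 + 2*V + E*V (n(E, V) = (V + (V + E*V)) + 6 = (2*V + E*V) + 6 = 6 + 2*V + E*V)
(F(173) + n(-198, 207))/(h(-1*35) - 48212) = ((19 - 2*173) + (6 + 2*207 - 198*207))/((147/8 - (-1)*35/8) - 48212) = ((19 - 346) + (6 + 414 - 40986))/((147/8 - ⅛*(-35)) - 48212) = (-327 - 40566)/((147/8 + 35/8) - 48212) = -40893/(91/4 - 48212) = -40893/(-192757/4) = -40893*(-4/192757) = 163572/192757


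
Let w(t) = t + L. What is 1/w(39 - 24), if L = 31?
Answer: 1/46 ≈ 0.021739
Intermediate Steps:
w(t) = 31 + t (w(t) = t + 31 = 31 + t)
1/w(39 - 24) = 1/(31 + (39 - 24)) = 1/(31 + 15) = 1/46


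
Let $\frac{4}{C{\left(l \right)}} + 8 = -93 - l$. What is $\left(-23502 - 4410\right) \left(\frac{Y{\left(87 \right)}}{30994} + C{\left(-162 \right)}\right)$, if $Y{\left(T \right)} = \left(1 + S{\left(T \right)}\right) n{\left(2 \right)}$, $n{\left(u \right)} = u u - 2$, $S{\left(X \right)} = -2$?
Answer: $- \frac{1728506424}{945317} \approx -1828.5$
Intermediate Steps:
$n{\left(u \right)} = -2 + u^{2}$ ($n{\left(u \right)} = u^{2} - 2 = -2 + u^{2}$)
$Y{\left(T \right)} = -2$ ($Y{\left(T \right)} = \left(1 - 2\right) \left(-2 + 2^{2}\right) = - (-2 + 4) = \left(-1\right) 2 = -2$)
$C{\left(l \right)} = \frac{4}{-101 - l}$ ($C{\left(l \right)} = \frac{4}{-8 - \left(93 + l\right)} = \frac{4}{-101 - l}$)
$\left(-23502 - 4410\right) \left(\frac{Y{\left(87 \right)}}{30994} + C{\left(-162 \right)}\right) = \left(-23502 - 4410\right) \left(- \frac{2}{30994} - \frac{4}{101 - 162}\right) = - 27912 \left(\left(-2\right) \frac{1}{30994} - \frac{4}{-61}\right) = - 27912 \left(- \frac{1}{15497} - - \frac{4}{61}\right) = - 27912 \left(- \frac{1}{15497} + \frac{4}{61}\right) = \left(-27912\right) \frac{61927}{945317} = - \frac{1728506424}{945317}$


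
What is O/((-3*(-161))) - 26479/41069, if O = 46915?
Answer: 273423254/2833761 ≈ 96.488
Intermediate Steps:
O/((-3*(-161))) - 26479/41069 = 46915/((-3*(-161))) - 26479/41069 = 46915/483 - 26479*1/41069 = 46915*(1/483) - 26479/41069 = 46915/483 - 26479/41069 = 273423254/2833761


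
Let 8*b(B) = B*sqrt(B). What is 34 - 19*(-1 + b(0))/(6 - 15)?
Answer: 287/9 ≈ 31.889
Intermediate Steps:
b(B) = B**(3/2)/8 (b(B) = (B*sqrt(B))/8 = B**(3/2)/8)
34 - 19*(-1 + b(0))/(6 - 15) = 34 - 19*(-1 + 0**(3/2)/8)/(6 - 15) = 34 - 19*(-1 + (1/8)*0)/(-9) = 34 - 19*(-1 + 0)*(-1)/9 = 34 - (-19)*(-1)/9 = 34 - 19*1/9 = 34 - 19/9 = 287/9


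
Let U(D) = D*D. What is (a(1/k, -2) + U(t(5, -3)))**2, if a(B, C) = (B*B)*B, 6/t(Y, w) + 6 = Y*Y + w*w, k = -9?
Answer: 40513225/20415837456 ≈ 0.0019844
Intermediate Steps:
t(Y, w) = 6/(-6 + Y**2 + w**2) (t(Y, w) = 6/(-6 + (Y*Y + w*w)) = 6/(-6 + (Y**2 + w**2)) = 6/(-6 + Y**2 + w**2))
a(B, C) = B**3 (a(B, C) = B**2*B = B**3)
U(D) = D**2
(a(1/k, -2) + U(t(5, -3)))**2 = ((1/(-9))**3 + (6/(-6 + 5**2 + (-3)**2))**2)**2 = ((-1/9)**3 + (6/(-6 + 25 + 9))**2)**2 = (-1/729 + (6/28)**2)**2 = (-1/729 + (6*(1/28))**2)**2 = (-1/729 + (3/14)**2)**2 = (-1/729 + 9/196)**2 = (6365/142884)**2 = 40513225/20415837456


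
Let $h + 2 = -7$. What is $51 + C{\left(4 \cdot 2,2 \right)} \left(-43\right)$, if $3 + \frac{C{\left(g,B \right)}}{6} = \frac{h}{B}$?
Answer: $1986$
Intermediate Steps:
$h = -9$ ($h = -2 - 7 = -9$)
$C{\left(g,B \right)} = -18 - \frac{54}{B}$ ($C{\left(g,B \right)} = -18 + 6 \left(- \frac{9}{B}\right) = -18 - \frac{54}{B}$)
$51 + C{\left(4 \cdot 2,2 \right)} \left(-43\right) = 51 + \left(-18 - \frac{54}{2}\right) \left(-43\right) = 51 + \left(-18 - 27\right) \left(-43\right) = 51 - -1935 = 51 + 1935 = 1986$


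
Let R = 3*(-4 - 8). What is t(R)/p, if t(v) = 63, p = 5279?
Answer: 63/5279 ≈ 0.011934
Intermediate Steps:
R = -36 (R = 3*(-12) = -36)
t(R)/p = 63/5279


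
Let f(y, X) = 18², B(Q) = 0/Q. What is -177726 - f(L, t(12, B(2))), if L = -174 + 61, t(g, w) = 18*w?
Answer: -178050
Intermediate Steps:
B(Q) = 0
L = -113
f(y, X) = 324
-177726 - f(L, t(12, B(2))) = -177726 - 1*324 = -177726 - 324 = -178050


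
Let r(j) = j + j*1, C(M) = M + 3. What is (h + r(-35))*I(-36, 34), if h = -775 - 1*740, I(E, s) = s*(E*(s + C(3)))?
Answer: 77601600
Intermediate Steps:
C(M) = 3 + M
r(j) = 2*j (r(j) = j + j = 2*j)
I(E, s) = E*s*(6 + s) (I(E, s) = s*(E*(s + (3 + 3))) = s*(E*(s + 6)) = s*(E*(6 + s)) = E*s*(6 + s))
h = -1515 (h = -775 - 740 = -1515)
(h + r(-35))*I(-36, 34) = (-1515 + 2*(-35))*(-36*34*(6 + 34)) = (-1515 - 70)*(-36*34*40) = -1585*(-48960) = 77601600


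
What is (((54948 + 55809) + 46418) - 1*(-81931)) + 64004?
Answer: 303110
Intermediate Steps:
(((54948 + 55809) + 46418) - 1*(-81931)) + 64004 = ((110757 + 46418) + 81931) + 64004 = (157175 + 81931) + 64004 = 239106 + 64004 = 303110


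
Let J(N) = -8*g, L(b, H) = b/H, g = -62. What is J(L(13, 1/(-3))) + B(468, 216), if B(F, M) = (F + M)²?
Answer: 468352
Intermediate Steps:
J(N) = 496 (J(N) = -8*(-62) = 496)
J(L(13, 1/(-3))) + B(468, 216) = 496 + (468 + 216)² = 496 + 684² = 496 + 467856 = 468352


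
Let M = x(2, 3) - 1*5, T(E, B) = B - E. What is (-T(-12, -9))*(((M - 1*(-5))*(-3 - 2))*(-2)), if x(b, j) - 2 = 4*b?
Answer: -300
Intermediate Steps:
x(b, j) = 2 + 4*b
M = 5 (M = (2 + 4*2) - 1*5 = (2 + 8) - 5 = 10 - 5 = 5)
(-T(-12, -9))*(((M - 1*(-5))*(-3 - 2))*(-2)) = (-(-9 - 1*(-12)))*(((5 - 1*(-5))*(-3 - 2))*(-2)) = (-(-9 + 12))*(((5 + 5)*(-5))*(-2)) = (-1*3)*((10*(-5))*(-2)) = -(-150)*(-2) = -3*100 = -300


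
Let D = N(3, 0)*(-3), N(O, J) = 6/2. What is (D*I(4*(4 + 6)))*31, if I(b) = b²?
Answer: -446400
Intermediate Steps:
N(O, J) = 3 (N(O, J) = 6*(½) = 3)
D = -9 (D = 3*(-3) = -9)
(D*I(4*(4 + 6)))*31 = -9*16*(4 + 6)²*31 = -9*(4*10)²*31 = -9*40²*31 = -9*1600*31 = -14400*31 = -446400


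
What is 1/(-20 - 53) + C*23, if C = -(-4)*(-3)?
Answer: -20149/73 ≈ -276.01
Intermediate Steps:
C = -12 (C = -4*3 = -12)
1/(-20 - 53) + C*23 = 1/(-20 - 53) - 12*23 = 1/(-73) - 276 = -1/73 - 276 = -20149/73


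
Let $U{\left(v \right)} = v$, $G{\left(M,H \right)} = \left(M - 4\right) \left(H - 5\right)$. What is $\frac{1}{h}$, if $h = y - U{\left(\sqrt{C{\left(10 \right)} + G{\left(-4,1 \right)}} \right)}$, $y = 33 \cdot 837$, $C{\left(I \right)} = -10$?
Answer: $\frac{2511}{69356329} + \frac{\sqrt{22}}{762919619} \approx 3.621 \cdot 10^{-5}$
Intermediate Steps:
$G{\left(M,H \right)} = \left(-5 + H\right) \left(-4 + M\right)$ ($G{\left(M,H \right)} = \left(-4 + M\right) \left(-5 + H\right) = \left(-5 + H\right) \left(-4 + M\right)$)
$y = 27621$
$h = 27621 - \sqrt{22}$ ($h = 27621 - \sqrt{-10 + \left(20 - -20 - 4 + 1 \left(-4\right)\right)} = 27621 - \sqrt{-10 + \left(20 + 20 - 4 - 4\right)} = 27621 - \sqrt{-10 + 32} = 27621 - \sqrt{22} \approx 27616.0$)
$\frac{1}{h} = \frac{1}{27621 - \sqrt{22}}$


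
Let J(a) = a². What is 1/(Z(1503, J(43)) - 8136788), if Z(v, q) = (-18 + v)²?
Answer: -1/5931563 ≈ -1.6859e-7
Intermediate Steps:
1/(Z(1503, J(43)) - 8136788) = 1/((-18 + 1503)² - 8136788) = 1/(1485² - 8136788) = 1/(2205225 - 8136788) = 1/(-5931563) = -1/5931563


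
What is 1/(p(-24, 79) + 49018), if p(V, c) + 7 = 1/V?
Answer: 24/1176263 ≈ 2.0404e-5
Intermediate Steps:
p(V, c) = -7 + 1/V
1/(p(-24, 79) + 49018) = 1/((-7 + 1/(-24)) + 49018) = 1/((-7 - 1/24) + 49018) = 1/(-169/24 + 49018) = 1/(1176263/24) = 24/1176263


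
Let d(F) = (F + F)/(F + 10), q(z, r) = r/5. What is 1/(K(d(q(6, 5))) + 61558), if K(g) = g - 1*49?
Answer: 11/676601 ≈ 1.6258e-5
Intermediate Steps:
q(z, r) = r/5 (q(z, r) = r*(⅕) = r/5)
d(F) = 2*F/(10 + F) (d(F) = (2*F)/(10 + F) = 2*F/(10 + F))
K(g) = -49 + g (K(g) = g - 49 = -49 + g)
1/(K(d(q(6, 5))) + 61558) = 1/((-49 + 2*((⅕)*5)/(10 + (⅕)*5)) + 61558) = 1/((-49 + 2*1/(10 + 1)) + 61558) = 1/((-49 + 2*1/11) + 61558) = 1/((-49 + 2*1*(1/11)) + 61558) = 1/((-49 + 2/11) + 61558) = 1/(-537/11 + 61558) = 1/(676601/11) = 11/676601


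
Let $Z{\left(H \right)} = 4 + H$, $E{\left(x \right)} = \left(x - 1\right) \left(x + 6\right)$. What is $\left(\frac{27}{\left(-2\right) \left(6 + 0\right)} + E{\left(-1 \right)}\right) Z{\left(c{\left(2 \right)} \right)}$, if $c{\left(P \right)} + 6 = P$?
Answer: $0$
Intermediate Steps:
$c{\left(P \right)} = -6 + P$
$E{\left(x \right)} = \left(-1 + x\right) \left(6 + x\right)$
$\left(\frac{27}{\left(-2\right) \left(6 + 0\right)} + E{\left(-1 \right)}\right) Z{\left(c{\left(2 \right)} \right)} = \left(\frac{27}{\left(-2\right) \left(6 + 0\right)} + \left(-6 + \left(-1\right)^{2} + 5 \left(-1\right)\right)\right) \left(4 + \left(-6 + 2\right)\right) = \left(\frac{27}{\left(-2\right) 6} - 10\right) \left(4 - 4\right) = \left(\frac{27}{-12} - 10\right) 0 = \left(27 \left(- \frac{1}{12}\right) - 10\right) 0 = \left(- \frac{9}{4} - 10\right) 0 = \left(- \frac{49}{4}\right) 0 = 0$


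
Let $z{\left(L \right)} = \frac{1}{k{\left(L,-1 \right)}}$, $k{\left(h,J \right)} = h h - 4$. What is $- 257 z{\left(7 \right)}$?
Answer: $- \frac{257}{45} \approx -5.7111$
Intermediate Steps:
$k{\left(h,J \right)} = -4 + h^{2}$ ($k{\left(h,J \right)} = h^{2} - 4 = -4 + h^{2}$)
$z{\left(L \right)} = \frac{1}{-4 + L^{2}}$
$- 257 z{\left(7 \right)} = - \frac{257}{-4 + 7^{2}} = - \frac{257}{-4 + 49} = - \frac{257}{45}$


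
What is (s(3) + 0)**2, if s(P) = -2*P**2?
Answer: 324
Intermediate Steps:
(s(3) + 0)**2 = (-2*3**2 + 0)**2 = (-2*9 + 0)**2 = (-18 + 0)**2 = (-18)**2 = 324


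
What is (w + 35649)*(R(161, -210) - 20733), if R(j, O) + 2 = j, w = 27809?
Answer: -1305584892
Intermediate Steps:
R(j, O) = -2 + j
(w + 35649)*(R(161, -210) - 20733) = (27809 + 35649)*((-2 + 161) - 20733) = 63458*(159 - 20733) = 63458*(-20574) = -1305584892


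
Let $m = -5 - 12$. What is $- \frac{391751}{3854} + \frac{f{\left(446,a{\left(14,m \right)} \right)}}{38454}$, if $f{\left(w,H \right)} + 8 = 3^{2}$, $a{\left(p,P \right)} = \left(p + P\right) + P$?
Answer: $- \frac{3766097275}{37050429} \approx -101.65$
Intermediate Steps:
$m = -17$
$a{\left(p,P \right)} = p + 2 P$ ($a{\left(p,P \right)} = \left(P + p\right) + P = p + 2 P$)
$f{\left(w,H \right)} = 1$ ($f{\left(w,H \right)} = -8 + 3^{2} = -8 + 9 = 1$)
$- \frac{391751}{3854} + \frac{f{\left(446,a{\left(14,m \right)} \right)}}{38454} = - \frac{391751}{3854} + 1 \cdot \frac{1}{38454} = \left(-391751\right) \frac{1}{3854} + 1 \cdot \frac{1}{38454} = - \frac{391751}{3854} + \frac{1}{38454} = - \frac{3766097275}{37050429}$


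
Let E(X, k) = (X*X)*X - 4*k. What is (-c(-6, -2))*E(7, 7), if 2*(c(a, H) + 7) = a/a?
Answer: 4095/2 ≈ 2047.5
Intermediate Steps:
c(a, H) = -13/2 (c(a, H) = -7 + (a/a)/2 = -7 + (½)*1 = -7 + ½ = -13/2)
E(X, k) = X³ - 4*k (E(X, k) = X²*X - 4*k = X³ - 4*k)
(-c(-6, -2))*E(7, 7) = (-1*(-13/2))*(7³ - 4*7) = 13*(343 - 28)/2 = (13/2)*315 = 4095/2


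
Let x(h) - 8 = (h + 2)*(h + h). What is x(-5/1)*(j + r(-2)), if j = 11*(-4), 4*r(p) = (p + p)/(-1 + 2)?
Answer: -1710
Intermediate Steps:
r(p) = p/2 (r(p) = ((p + p)/(-1 + 2))/4 = ((2*p)/1)/4 = ((2*p)*1)/4 = (2*p)/4 = p/2)
x(h) = 8 + 2*h*(2 + h) (x(h) = 8 + (h + 2)*(h + h) = 8 + (2 + h)*(2*h) = 8 + 2*h*(2 + h))
j = -44
x(-5/1)*(j + r(-2)) = (8 + 2*(-5/1)**2 + 4*(-5/1))*(-44 + (1/2)*(-2)) = (8 + 2*(-5*1)**2 + 4*(-5*1))*(-44 - 1) = (8 + 2*(-5)**2 + 4*(-5))*(-45) = (8 + 2*25 - 20)*(-45) = (8 + 50 - 20)*(-45) = 38*(-45) = -1710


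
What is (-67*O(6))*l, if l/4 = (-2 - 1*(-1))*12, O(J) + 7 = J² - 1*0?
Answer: 93264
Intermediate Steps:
O(J) = -7 + J² (O(J) = -7 + (J² - 1*0) = -7 + (J² + 0) = -7 + J²)
l = -48 (l = 4*((-2 - 1*(-1))*12) = 4*((-2 + 1)*12) = 4*(-1*12) = 4*(-12) = -48)
(-67*O(6))*l = -67*(-7 + 6²)*(-48) = -67*(-7 + 36)*(-48) = -67*29*(-48) = -1943*(-48) = 93264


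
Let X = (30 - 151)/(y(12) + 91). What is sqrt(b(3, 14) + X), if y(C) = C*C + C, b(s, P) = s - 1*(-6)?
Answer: sqrt(519194)/247 ≈ 2.9172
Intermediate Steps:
b(s, P) = 6 + s (b(s, P) = s + 6 = 6 + s)
y(C) = C + C**2 (y(C) = C**2 + C = C + C**2)
X = -121/247 (X = (30 - 151)/(12*(1 + 12) + 91) = -121/(12*13 + 91) = -121/(156 + 91) = -121/247 ≈ -0.48988)
sqrt(b(3, 14) + X) = sqrt((6 + 3) - 121/247) = sqrt(9 - 121/247) = sqrt(2102/247) = sqrt(519194)/247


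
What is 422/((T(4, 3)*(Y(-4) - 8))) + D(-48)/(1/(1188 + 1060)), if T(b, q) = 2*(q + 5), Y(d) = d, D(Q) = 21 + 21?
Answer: 9063725/96 ≈ 94414.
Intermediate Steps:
D(Q) = 42
T(b, q) = 10 + 2*q (T(b, q) = 2*(5 + q) = 10 + 2*q)
422/((T(4, 3)*(Y(-4) - 8))) + D(-48)/(1/(1188 + 1060)) = 422/(((10 + 2*3)*(-4 - 8))) + 42/(1/(1188 + 1060)) = 422/(((10 + 6)*(-12))) + 42/(1/2248) = 422/((16*(-12))) + 42/(1/2248) = 422/(-192) + 42*2248 = 422*(-1/192) + 94416 = -211/96 + 94416 = 9063725/96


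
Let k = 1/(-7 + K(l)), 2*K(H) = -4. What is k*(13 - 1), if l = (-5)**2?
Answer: -4/3 ≈ -1.3333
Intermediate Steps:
l = 25
K(H) = -2 (K(H) = (1/2)*(-4) = -2)
k = -1/9 (k = 1/(-7 - 2) = 1/(-9) = -1/9 ≈ -0.11111)
k*(13 - 1) = -(13 - 1)/9 = -1/9*12 = -4/3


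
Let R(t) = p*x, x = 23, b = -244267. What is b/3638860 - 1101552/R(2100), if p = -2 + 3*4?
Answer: -400844969213/83693780 ≈ -4789.4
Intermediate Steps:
p = 10 (p = -2 + 12 = 10)
R(t) = 230 (R(t) = 10*23 = 230)
b/3638860 - 1101552/R(2100) = -244267/3638860 - 1101552/230 = -244267*1/3638860 - 1101552*1/230 = -244267/3638860 - 550776/115 = -400844969213/83693780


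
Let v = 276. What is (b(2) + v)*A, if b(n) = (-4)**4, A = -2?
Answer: -1064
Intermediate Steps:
b(n) = 256
(b(2) + v)*A = (256 + 276)*(-2) = 532*(-2) = -1064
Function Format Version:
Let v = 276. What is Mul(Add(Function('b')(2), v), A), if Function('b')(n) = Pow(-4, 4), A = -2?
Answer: -1064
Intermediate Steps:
Function('b')(n) = 256
Mul(Add(Function('b')(2), v), A) = Mul(Add(256, 276), -2) = Mul(532, -2) = -1064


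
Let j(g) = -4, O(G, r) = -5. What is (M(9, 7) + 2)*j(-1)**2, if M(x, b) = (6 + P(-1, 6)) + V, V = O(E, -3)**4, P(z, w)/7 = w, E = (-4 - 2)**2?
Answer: 10800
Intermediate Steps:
E = 36 (E = (-6)**2 = 36)
P(z, w) = 7*w
V = 625 (V = (-5)**4 = 625)
M(x, b) = 673 (M(x, b) = (6 + 7*6) + 625 = (6 + 42) + 625 = 48 + 625 = 673)
(M(9, 7) + 2)*j(-1)**2 = (673 + 2)*(-4)**2 = 675*16 = 10800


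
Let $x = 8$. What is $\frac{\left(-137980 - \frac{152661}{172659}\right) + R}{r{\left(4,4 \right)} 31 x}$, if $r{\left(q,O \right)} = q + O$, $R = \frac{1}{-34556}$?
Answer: $- \frac{274416585063365}{3945782112512} \approx -69.547$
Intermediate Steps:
$R = - \frac{1}{34556} \approx -2.8939 \cdot 10^{-5}$
$r{\left(q,O \right)} = O + q$
$\frac{\left(-137980 - \frac{152661}{172659}\right) + R}{r{\left(4,4 \right)} 31 x} = \frac{\left(-137980 - \frac{152661}{172659}\right) - \frac{1}{34556}}{\left(4 + 4\right) 31 \cdot 8} = \frac{\left(-137980 - \frac{50887}{57553}\right) - \frac{1}{34556}}{8 \cdot 31 \cdot 8} = \frac{\left(-137980 - \frac{50887}{57553}\right) - \frac{1}{34556}}{248 \cdot 8} = \frac{- \frac{7941213827}{57553} - \frac{1}{34556}}{1984} = \left(- \frac{274416585063365}{1988801468}\right) \frac{1}{1984} = - \frac{274416585063365}{3945782112512}$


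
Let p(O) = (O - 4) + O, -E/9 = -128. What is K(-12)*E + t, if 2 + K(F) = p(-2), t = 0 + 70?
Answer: -11450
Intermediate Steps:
E = 1152 (E = -9*(-128) = 1152)
p(O) = -4 + 2*O (p(O) = (-4 + O) + O = -4 + 2*O)
t = 70
K(F) = -10 (K(F) = -2 + (-4 + 2*(-2)) = -2 + (-4 - 4) = -2 - 8 = -10)
K(-12)*E + t = -10*1152 + 70 = -11520 + 70 = -11450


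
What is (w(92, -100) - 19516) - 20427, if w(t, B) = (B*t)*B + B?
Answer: 879957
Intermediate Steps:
w(t, B) = B + t*B² (w(t, B) = t*B² + B = B + t*B²)
(w(92, -100) - 19516) - 20427 = (-100*(1 - 100*92) - 19516) - 20427 = (-100*(1 - 9200) - 19516) - 20427 = (-100*(-9199) - 19516) - 20427 = (919900 - 19516) - 20427 = 900384 - 20427 = 879957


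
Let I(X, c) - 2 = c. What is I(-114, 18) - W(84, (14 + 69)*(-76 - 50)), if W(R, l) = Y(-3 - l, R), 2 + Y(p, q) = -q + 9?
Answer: 97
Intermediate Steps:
Y(p, q) = 7 - q (Y(p, q) = -2 + (-q + 9) = -2 + (9 - q) = 7 - q)
W(R, l) = 7 - R
I(X, c) = 2 + c
I(-114, 18) - W(84, (14 + 69)*(-76 - 50)) = (2 + 18) - (7 - 1*84) = 20 - (7 - 84) = 20 - 1*(-77) = 20 + 77 = 97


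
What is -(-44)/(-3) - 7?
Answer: -65/3 ≈ -21.667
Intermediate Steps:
-(-44)/(-3) - 7 = -(-44)*(-1)/3 - 7 = -11*4/3 - 7 = -44/3 - 7 = -65/3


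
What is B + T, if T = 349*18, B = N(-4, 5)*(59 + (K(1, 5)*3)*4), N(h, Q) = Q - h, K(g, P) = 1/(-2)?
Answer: 6759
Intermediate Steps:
K(g, P) = -1/2
B = 477 (B = (5 - 1*(-4))*(59 - 1/2*3*4) = (5 + 4)*(59 - 3/2*4) = 9*(59 - 6) = 9*53 = 477)
T = 6282
B + T = 477 + 6282 = 6759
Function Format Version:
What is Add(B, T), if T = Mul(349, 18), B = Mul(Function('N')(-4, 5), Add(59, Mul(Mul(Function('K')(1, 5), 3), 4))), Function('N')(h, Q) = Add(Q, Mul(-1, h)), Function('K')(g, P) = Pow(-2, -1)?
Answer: 6759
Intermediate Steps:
Function('K')(g, P) = Rational(-1, 2)
B = 477 (B = Mul(Add(5, Mul(-1, -4)), Add(59, Mul(Mul(Rational(-1, 2), 3), 4))) = Mul(Add(5, 4), Add(59, Mul(Rational(-3, 2), 4))) = Mul(9, Add(59, -6)) = Mul(9, 53) = 477)
T = 6282
Add(B, T) = Add(477, 6282) = 6759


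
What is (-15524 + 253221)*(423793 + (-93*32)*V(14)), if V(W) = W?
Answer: 90830916913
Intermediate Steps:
(-15524 + 253221)*(423793 + (-93*32)*V(14)) = (-15524 + 253221)*(423793 - 93*32*14) = 237697*(423793 - 2976*14) = 237697*(423793 - 41664) = 237697*382129 = 90830916913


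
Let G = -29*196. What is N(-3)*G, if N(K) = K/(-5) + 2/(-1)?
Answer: 39788/5 ≈ 7957.6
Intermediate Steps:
G = -5684
N(K) = -2 - K/5 (N(K) = K*(-1/5) + 2*(-1) = -K/5 - 2 = -2 - K/5)
N(-3)*G = (-2 - 1/5*(-3))*(-5684) = (-2 + 3/5)*(-5684) = -7/5*(-5684) = 39788/5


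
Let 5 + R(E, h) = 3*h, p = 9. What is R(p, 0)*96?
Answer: -480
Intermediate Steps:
R(E, h) = -5 + 3*h
R(p, 0)*96 = (-5 + 3*0)*96 = (-5 + 0)*96 = -5*96 = -480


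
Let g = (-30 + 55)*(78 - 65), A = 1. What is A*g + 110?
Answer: 435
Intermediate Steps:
g = 325 (g = 25*13 = 325)
A*g + 110 = 1*325 + 110 = 325 + 110 = 435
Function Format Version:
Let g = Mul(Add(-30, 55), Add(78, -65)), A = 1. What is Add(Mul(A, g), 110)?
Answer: 435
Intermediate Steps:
g = 325 (g = Mul(25, 13) = 325)
Add(Mul(A, g), 110) = Add(Mul(1, 325), 110) = Add(325, 110) = 435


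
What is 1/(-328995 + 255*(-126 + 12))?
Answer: -1/358065 ≈ -2.7928e-6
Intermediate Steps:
1/(-328995 + 255*(-126 + 12)) = 1/(-328995 + 255*(-114)) = 1/(-328995 - 29070) = 1/(-358065) = -1/358065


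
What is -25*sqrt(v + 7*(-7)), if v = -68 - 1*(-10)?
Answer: -25*I*sqrt(107) ≈ -258.6*I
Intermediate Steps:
v = -58 (v = -68 + 10 = -58)
-25*sqrt(v + 7*(-7)) = -25*sqrt(-58 + 7*(-7)) = -25*sqrt(-58 - 49) = -25*I*sqrt(107)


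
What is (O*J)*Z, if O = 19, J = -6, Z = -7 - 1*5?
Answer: 1368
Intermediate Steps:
Z = -12 (Z = -7 - 5 = -12)
(O*J)*Z = (19*(-6))*(-12) = -114*(-12) = 1368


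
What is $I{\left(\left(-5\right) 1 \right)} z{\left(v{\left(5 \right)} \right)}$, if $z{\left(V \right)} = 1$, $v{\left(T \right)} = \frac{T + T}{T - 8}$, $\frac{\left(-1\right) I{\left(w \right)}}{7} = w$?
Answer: $35$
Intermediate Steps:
$I{\left(w \right)} = - 7 w$
$v{\left(T \right)} = \frac{2 T}{-8 + T}$
$I{\left(\left(-5\right) 1 \right)} z{\left(v{\left(5 \right)} \right)} = - 7 \left(\left(-5\right) 1\right) 1 = \left(-7\right) \left(-5\right) 1 = 35 \cdot 1 = 35$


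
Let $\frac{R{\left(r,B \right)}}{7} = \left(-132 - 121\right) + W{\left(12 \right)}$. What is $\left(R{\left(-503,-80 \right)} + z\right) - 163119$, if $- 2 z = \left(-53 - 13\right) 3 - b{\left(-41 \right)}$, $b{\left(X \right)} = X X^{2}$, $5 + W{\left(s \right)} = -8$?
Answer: $- \frac{398685}{2} \approx -1.9934 \cdot 10^{5}$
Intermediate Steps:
$W{\left(s \right)} = -13$ ($W{\left(s \right)} = -5 - 8 = -13$)
$b{\left(X \right)} = X^{3}$
$R{\left(r,B \right)} = -1862$ ($R{\left(r,B \right)} = 7 \left(\left(-132 - 121\right) - 13\right) = 7 \left(-253 - 13\right) = 7 \left(-266\right) = -1862$)
$z = - \frac{68723}{2}$ ($z = - \frac{\left(-53 - 13\right) 3 - \left(-41\right)^{3}}{2} = - \frac{\left(-66\right) 3 - -68921}{2} = - \frac{-198 + 68921}{2} = \left(- \frac{1}{2}\right) 68723 = - \frac{68723}{2} \approx -34362.0$)
$\left(R{\left(-503,-80 \right)} + z\right) - 163119 = \left(-1862 - \frac{68723}{2}\right) - 163119 = - \frac{72447}{2} - 163119 = - \frac{398685}{2}$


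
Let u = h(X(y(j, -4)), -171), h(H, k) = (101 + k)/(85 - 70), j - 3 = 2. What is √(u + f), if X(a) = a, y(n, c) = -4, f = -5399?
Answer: I*√48633/3 ≈ 73.51*I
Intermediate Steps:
j = 5 (j = 3 + 2 = 5)
h(H, k) = 101/15 + k/15 (h(H, k) = (101 + k)/15 = (101 + k)*(1/15) = 101/15 + k/15)
u = -14/3 (u = 101/15 + (1/15)*(-171) = 101/15 - 57/5 = -14/3 ≈ -4.6667)
√(u + f) = √(-14/3 - 5399) = √(-16211/3) = I*√48633/3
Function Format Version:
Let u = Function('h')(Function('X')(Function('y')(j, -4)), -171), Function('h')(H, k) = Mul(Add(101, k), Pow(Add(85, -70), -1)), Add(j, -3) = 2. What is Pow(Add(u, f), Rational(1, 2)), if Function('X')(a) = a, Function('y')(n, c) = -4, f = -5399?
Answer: Mul(Rational(1, 3), I, Pow(48633, Rational(1, 2))) ≈ Mul(73.510, I)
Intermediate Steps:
j = 5 (j = Add(3, 2) = 5)
Function('h')(H, k) = Add(Rational(101, 15), Mul(Rational(1, 15), k)) (Function('h')(H, k) = Mul(Add(101, k), Pow(15, -1)) = Mul(Add(101, k), Rational(1, 15)) = Add(Rational(101, 15), Mul(Rational(1, 15), k)))
u = Rational(-14, 3) (u = Add(Rational(101, 15), Mul(Rational(1, 15), -171)) = Add(Rational(101, 15), Rational(-57, 5)) = Rational(-14, 3) ≈ -4.6667)
Pow(Add(u, f), Rational(1, 2)) = Pow(Add(Rational(-14, 3), -5399), Rational(1, 2)) = Pow(Rational(-16211, 3), Rational(1, 2)) = Mul(Rational(1, 3), I, Pow(48633, Rational(1, 2)))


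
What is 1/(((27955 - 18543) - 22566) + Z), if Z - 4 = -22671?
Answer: -1/35821 ≈ -2.7917e-5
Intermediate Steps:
Z = -22667 (Z = 4 - 22671 = -22667)
1/(((27955 - 18543) - 22566) + Z) = 1/(((27955 - 18543) - 22566) - 22667) = 1/((9412 - 22566) - 22667) = 1/(-13154 - 22667) = 1/(-35821) = -1/35821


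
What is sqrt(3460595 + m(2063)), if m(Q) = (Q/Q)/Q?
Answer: sqrt(14728185043618)/2063 ≈ 1860.3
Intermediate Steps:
m(Q) = 1/Q
sqrt(3460595 + m(2063)) = sqrt(3460595 + 1/2063) = sqrt(7139207486/2063) = sqrt(14728185043618)/2063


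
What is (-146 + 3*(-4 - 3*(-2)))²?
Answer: 19600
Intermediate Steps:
(-146 + 3*(-4 - 3*(-2)))² = (-146 + 3*(-4 + 6))² = (-146 + 3*2)² = (-146 + 6)² = (-140)² = 19600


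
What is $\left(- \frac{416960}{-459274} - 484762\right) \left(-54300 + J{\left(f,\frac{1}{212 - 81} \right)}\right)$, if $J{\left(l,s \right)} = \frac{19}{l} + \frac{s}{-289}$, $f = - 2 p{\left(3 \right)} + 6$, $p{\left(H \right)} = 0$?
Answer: $\frac{686490473427636283445}{26081481549} \approx 2.6321 \cdot 10^{10}$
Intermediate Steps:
$f = 6$ ($f = \left(-2\right) 0 + 6 = 0 + 6 = 6$)
$J{\left(l,s \right)} = \frac{19}{l} - \frac{s}{289}$ ($J{\left(l,s \right)} = \frac{19}{l} + s \left(- \frac{1}{289}\right) = \frac{19}{l} - \frac{s}{289}$)
$\left(- \frac{416960}{-459274} - 484762\right) \left(-54300 + J{\left(f,\frac{1}{212 - 81} \right)}\right) = \left(- \frac{416960}{-459274} - 484762\right) \left(-54300 + \left(\frac{19}{6} - \frac{1}{289 \left(212 - 81\right)}\right)\right) = \left(\left(-416960\right) \left(- \frac{1}{459274}\right) - 484762\right) \left(-54300 + \left(19 \cdot \frac{1}{6} - \frac{1}{289 \cdot 131}\right)\right) = \left(\frac{208480}{229637} - 484762\right) \left(-54300 + \left(\frac{19}{6} - \frac{1}{37859}\right)\right) = - \frac{111319082914 \left(-54300 + \left(\frac{19}{6} - \frac{1}{37859}\right)\right)}{229637} = - \frac{111319082914 \left(-54300 + \frac{719315}{227154}\right)}{229637} = \left(- \frac{111319082914}{229637}\right) \left(- \frac{12333742885}{227154}\right) = \frac{686490473427636283445}{26081481549}$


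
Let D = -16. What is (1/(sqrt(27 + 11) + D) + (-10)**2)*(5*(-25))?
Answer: -1361500/109 + 125*sqrt(38)/218 ≈ -12487.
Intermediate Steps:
(1/(sqrt(27 + 11) + D) + (-10)**2)*(5*(-25)) = (1/(sqrt(27 + 11) - 16) + (-10)**2)*(5*(-25)) = (1/(sqrt(38) - 16) + 100)*(-125) = (1/(-16 + sqrt(38)) + 100)*(-125) = (100 + 1/(-16 + sqrt(38)))*(-125) = -12500 - 125/(-16 + sqrt(38))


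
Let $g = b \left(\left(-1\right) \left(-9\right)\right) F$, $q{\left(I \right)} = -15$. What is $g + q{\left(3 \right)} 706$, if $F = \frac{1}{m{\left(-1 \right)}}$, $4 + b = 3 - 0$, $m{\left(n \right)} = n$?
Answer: $-10581$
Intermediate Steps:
$b = -1$ ($b = -4 + \left(3 - 0\right) = -4 + \left(3 + 0\right) = -4 + 3 = -1$)
$F = -1$ ($F = \frac{1}{-1} = -1$)
$g = 9$ ($g = - \left(-1\right) \left(-9\right) \left(-1\right) = \left(-1\right) 9 \left(-1\right) = \left(-9\right) \left(-1\right) = 9$)
$g + q{\left(3 \right)} 706 = 9 - 10590 = -10581$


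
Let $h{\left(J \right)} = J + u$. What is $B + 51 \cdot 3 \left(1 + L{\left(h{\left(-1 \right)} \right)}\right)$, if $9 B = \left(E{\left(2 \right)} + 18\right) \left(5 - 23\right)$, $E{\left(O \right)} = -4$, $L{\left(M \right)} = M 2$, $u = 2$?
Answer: $431$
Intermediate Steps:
$h{\left(J \right)} = 2 + J$ ($h{\left(J \right)} = J + 2 = 2 + J$)
$L{\left(M \right)} = 2 M$
$B = -28$ ($B = \frac{\left(-4 + 18\right) \left(5 - 23\right)}{9} = \frac{14 \left(-18\right)}{9} = \frac{1}{9} \left(-252\right) = -28$)
$B + 51 \cdot 3 \left(1 + L{\left(h{\left(-1 \right)} \right)}\right) = -28 + 51 \cdot 3 \left(1 + 2 \left(2 - 1\right)\right) = -28 + 51 \cdot 3 \left(1 + 2 \cdot 1\right) = -28 + 51 \cdot 3 \left(1 + 2\right) = -28 + 51 \cdot 3 \cdot 3 = -28 + 51 \cdot 9 = -28 + 459 = 431$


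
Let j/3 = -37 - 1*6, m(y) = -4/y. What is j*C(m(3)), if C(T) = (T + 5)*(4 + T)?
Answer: -3784/3 ≈ -1261.3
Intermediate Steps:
C(T) = (4 + T)*(5 + T) (C(T) = (5 + T)*(4 + T) = (4 + T)*(5 + T))
j = -129 (j = 3*(-37 - 1*6) = 3*(-37 - 6) = 3*(-43) = -129)
j*C(m(3)) = -129*(20 + (-4/3)**2 + 9*(-4/3)) = -129*(20 + 16/9 - 12) = -129*88/9 = -3784/3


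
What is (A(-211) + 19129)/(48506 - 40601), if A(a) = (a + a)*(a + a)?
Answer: 197213/7905 ≈ 24.948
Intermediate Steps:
A(a) = 4*a² (A(a) = (2*a)*(2*a) = 4*a²)
(A(-211) + 19129)/(48506 - 40601) = (4*(-211)² + 19129)/(48506 - 40601) = (4*44521 + 19129)/7905 = (178084 + 19129)*(1/7905) = 197213*(1/7905) = 197213/7905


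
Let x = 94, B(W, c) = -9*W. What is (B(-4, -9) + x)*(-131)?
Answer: -17030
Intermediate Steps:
(B(-4, -9) + x)*(-131) = (-9*(-4) + 94)*(-131) = (36 + 94)*(-131) = 130*(-131) = -17030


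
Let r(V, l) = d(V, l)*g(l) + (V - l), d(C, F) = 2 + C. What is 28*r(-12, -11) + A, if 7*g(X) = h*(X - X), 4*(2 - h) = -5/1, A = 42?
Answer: 14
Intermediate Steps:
h = 13/4 (h = 2 - (-5)/(4*1) = 2 - (-5)/4 = 2 - ¼*(-5) = 2 + 5/4 = 13/4 ≈ 3.2500)
g(X) = 0 (g(X) = (13*(X - X)/4)/7 = ((13/4)*0)/7 = (⅐)*0 = 0)
r(V, l) = V - l (r(V, l) = (2 + V)*0 + (V - l) = 0 + (V - l) = V - l)
28*r(-12, -11) + A = 28*(-12 - 1*(-11)) + 42 = 28*(-12 + 11) + 42 = 28*(-1) + 42 = -28 + 42 = 14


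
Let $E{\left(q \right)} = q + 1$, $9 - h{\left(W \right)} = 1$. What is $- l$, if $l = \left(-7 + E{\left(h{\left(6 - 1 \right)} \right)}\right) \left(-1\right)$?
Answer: $2$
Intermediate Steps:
$h{\left(W \right)} = 8$ ($h{\left(W \right)} = 9 - 1 = 8$)
$E{\left(q \right)} = 1 + q$
$l = -2$ ($l = \left(-7 + \left(1 + 8\right)\right) \left(-1\right) = \left(-7 + 9\right) \left(-1\right) = 2 \left(-1\right) = -2$)
$- l = \left(-1\right) \left(-2\right) = 2$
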